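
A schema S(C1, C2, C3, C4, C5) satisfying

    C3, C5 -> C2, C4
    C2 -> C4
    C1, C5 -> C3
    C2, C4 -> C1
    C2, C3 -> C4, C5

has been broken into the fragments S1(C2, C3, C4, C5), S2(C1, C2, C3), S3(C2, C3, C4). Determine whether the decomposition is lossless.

Yes

Chase test. Columns are C1, C2, C3, C4, C5; row i has aⱼ where attribute j ∈ Si, else bᵢⱼ.
Initial tableau (one row per fragment):
  row 1: b11 a2 a3 a4 a5
  row 2: a1 a2 a3 b24 b25
  row 3: b31 a2 a3 a4 b35
Rows 1 and 2 agree on C2; apply C2→C4 and equate their C4 entries.
Rows 1 and 2 agree on C2, C4; apply C2, C4→C1 and equate their C1 entries.
Rows 1 and 3 agree on C2, C4; apply C2, C4→C1 and equate their C1 entries.
Rows 1 and 2 agree on C2, C3; apply C2, C3→C4, C5 and equate their C4, C5 entries.
Rows 1 and 3 agree on C2, C3; apply C2, C3→C4, C5 and equate their C4, C5 entries.
Row 1 is now all distinguished symbols — the join is lossless.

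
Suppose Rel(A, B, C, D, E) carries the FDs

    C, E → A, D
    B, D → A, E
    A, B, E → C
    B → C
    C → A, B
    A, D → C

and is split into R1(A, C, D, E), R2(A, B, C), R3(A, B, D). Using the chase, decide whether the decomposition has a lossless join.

Yes

Chase test. Columns are A, B, C, D, E; row i has aⱼ where attribute j ∈ Ri, else bᵢⱼ.
Initial tableau (one row per fragment):
  row 1: a1 b12 a3 a4 a5
  row 2: a1 a2 a3 b24 b25
  row 3: a1 a2 b33 a4 b35
Rows 2 and 3 agree on B; apply B→C and equate their C entries.
Rows 1 and 2 agree on C; apply C→A, B and equate their A, B entries.
Rows 1 and 3 agree on B, D; apply B, D→A, E and equate their A, E entries.
Row 1 is now all distinguished symbols — the join is lossless.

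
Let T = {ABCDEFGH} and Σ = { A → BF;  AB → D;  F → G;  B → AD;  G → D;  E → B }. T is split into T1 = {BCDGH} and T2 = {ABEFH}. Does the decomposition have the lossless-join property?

Common attributes: T1 ∩ T2 = {BH}.
Closure of {BH}: B → AD applies, adding AD; A → BF applies, adding F; F → G applies, adding G. So (BH)⁺ = {ABDFGH}.
The closure contains neither all of T1 = {BCDGH} nor all of T2 = {ABEFH}, so the common attributes are not a superkey of either fragment. The join is lossy.

No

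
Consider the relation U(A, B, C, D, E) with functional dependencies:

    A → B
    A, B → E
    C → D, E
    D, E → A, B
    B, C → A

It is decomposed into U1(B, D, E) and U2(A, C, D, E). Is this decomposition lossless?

Common attributes: U1 ∩ U2 = {D, E}.
Closure of {D, E}: D, E → A, B applies, adding A, B. So (D, E)⁺ = {A, B, D, E}.
This closure contains every attribute of U1, so U1 ∩ U2 → U1. The join is lossless.

Yes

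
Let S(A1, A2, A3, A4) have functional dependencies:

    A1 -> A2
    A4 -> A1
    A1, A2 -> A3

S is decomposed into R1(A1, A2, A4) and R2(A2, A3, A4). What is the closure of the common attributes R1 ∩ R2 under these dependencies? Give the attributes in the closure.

R1 ∩ R2 = {A2, A4}.
A4 → A1 applies, adding A1
A1, A2 → A3 applies, adding A3
Closure: {A1, A2, A3, A4}.

A1, A2, A3, A4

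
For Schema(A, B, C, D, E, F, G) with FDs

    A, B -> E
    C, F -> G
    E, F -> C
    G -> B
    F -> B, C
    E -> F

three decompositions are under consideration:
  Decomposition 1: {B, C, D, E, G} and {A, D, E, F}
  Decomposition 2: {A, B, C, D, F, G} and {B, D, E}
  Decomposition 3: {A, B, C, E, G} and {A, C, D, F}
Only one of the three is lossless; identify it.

Decomposition 1

Decomposition 1: common = {D, E}, closure = {B, C, D, E, F, G} → lossless.
Decomposition 2: common = {B, D}, closure = {B, D} → lossy.
Decomposition 3: common = {A, C}, closure = {A, C} → lossy.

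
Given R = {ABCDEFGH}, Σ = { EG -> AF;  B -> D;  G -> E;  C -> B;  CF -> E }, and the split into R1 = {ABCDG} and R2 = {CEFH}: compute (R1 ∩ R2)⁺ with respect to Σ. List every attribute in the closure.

BCD

R1 ∩ R2 = {C}.
C → B applies, adding B
B → D applies, adding D
Closure: {BCD}.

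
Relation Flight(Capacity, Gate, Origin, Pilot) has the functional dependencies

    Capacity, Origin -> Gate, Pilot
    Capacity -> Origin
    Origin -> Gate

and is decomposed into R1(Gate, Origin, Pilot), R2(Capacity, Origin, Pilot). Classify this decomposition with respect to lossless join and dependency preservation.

Lossless test: (Origin, Pilot)⁺ = {Gate, Origin, Pilot}, which contains all of one fragment — lossless.
Dependency preservation: Capacity, Origin → Gate, Pilot is not contained in any single fragment, but the restricted closure of its left-hand side across the fragments still reaches the right-hand side; the remaining FDs each lie inside some fragment. All dependencies are preserved.

lossless and dependency-preserving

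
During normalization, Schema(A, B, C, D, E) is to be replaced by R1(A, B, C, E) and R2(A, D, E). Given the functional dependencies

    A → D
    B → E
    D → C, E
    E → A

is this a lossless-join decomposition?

Yes

Common attributes: R1 ∩ R2 = {A, E}.
Closure of {A, E}: A → D applies, adding D; D → C, E applies, adding C. So (A, E)⁺ = {A, C, D, E}.
This closure contains every attribute of R2, so R1 ∩ R2 → R2. The join is lossless.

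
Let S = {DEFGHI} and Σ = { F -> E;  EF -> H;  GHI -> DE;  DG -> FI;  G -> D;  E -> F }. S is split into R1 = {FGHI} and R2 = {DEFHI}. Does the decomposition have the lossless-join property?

Common attributes: R1 ∩ R2 = {FHI}.
Closure of {FHI}: F → E applies, adding E. So (FHI)⁺ = {EFHI}.
The closure contains neither all of R1 = {FGHI} nor all of R2 = {DEFHI}, so the common attributes are not a superkey of either fragment. The join is lossy.

No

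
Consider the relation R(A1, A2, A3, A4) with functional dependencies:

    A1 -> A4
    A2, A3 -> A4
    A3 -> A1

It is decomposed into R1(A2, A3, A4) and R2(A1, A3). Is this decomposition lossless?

Yes

Common attributes: R1 ∩ R2 = {A3}.
Closure of {A3}: A3 → A1 applies, adding A1; A1 → A4 applies, adding A4. So (A3)⁺ = {A1, A3, A4}.
This closure contains every attribute of R2, so R1 ∩ R2 → R2. The join is lossless.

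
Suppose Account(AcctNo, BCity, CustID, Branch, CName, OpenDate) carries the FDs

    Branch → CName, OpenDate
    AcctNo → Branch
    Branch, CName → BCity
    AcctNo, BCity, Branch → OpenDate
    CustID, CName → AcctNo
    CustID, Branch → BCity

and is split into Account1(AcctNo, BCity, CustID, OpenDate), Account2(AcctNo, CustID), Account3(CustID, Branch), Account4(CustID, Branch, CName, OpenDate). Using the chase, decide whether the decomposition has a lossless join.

No

Chase test. Columns are AcctNo, BCity, CustID, Branch, CName, OpenDate; row i has aⱼ where attribute j ∈ Accounti, else bᵢⱼ.
Initial tableau (one row per fragment):
  row 1: a1 a2 a3 b14 b15 a6
  row 2: a1 b22 a3 b24 b25 b26
  row 3: b31 b32 a3 a4 b35 b36
  row 4: b41 b42 a3 a4 a5 a6
Rows 3 and 4 agree on Branch; apply Branch→CName, OpenDate and equate their CName, OpenDate entries.
Rows 1 and 2 agree on AcctNo; apply AcctNo→Branch and equate their Branch entries.
Rows 3 and 4 agree on Branch, CName; apply Branch, CName→BCity and equate their BCity entries.
Rows 3 and 4 agree on CustID, CName; apply CustID, CName→AcctNo and equate their AcctNo entries.
Rows 1 and 2 agree on CustID, Branch; apply CustID, Branch→BCity and equate their BCity entries.
Rows 1 and 2 agree on Branch; apply Branch→CName, OpenDate and equate their CName, OpenDate entries.
No row becomes fully distinguished — the join is lossy.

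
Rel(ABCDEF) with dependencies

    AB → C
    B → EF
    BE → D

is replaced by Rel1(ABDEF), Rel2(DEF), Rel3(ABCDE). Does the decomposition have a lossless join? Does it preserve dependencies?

Lossless test (chase): Rows 1 and 3 agree on AB; apply AB→C and equate their C entries. Rows 1 and 3 agree on B; apply B→EF and equate their EF entries. Row 1 is now all distinguished symbols — the join is lossless.
Dependency preservation: every FD's attributes lie within a single fragment, so each can be enforced locally — preserved.

lossless and dependency-preserving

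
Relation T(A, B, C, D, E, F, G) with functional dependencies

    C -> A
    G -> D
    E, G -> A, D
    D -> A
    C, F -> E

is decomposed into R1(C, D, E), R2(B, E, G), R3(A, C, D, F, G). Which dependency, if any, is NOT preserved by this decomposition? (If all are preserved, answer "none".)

Check C, F → E: no single fragment contains all of {C, E, F}, and the restricted closure of {C, F} across the fragments never reaches {E}.
C → A is preserved.
G → D is preserved.
E, G → A, D is preserved.
D → A is preserved.

C, F -> E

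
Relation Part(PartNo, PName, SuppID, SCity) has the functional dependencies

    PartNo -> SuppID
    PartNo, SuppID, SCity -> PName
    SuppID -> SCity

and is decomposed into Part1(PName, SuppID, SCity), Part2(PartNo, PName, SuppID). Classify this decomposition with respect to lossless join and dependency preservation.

lossless and dependency-preserving

Lossless test: (PName, SuppID)⁺ = {PName, SuppID, SCity}, which contains all of one fragment — lossless.
Dependency preservation: PartNo, SuppID, SCity → PName is not contained in any single fragment, but the restricted closure of its left-hand side across the fragments still reaches the right-hand side; the remaining FDs each lie inside some fragment. All dependencies are preserved.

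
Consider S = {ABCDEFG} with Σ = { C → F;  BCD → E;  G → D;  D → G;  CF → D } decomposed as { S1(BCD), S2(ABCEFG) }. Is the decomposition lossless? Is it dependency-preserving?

Lossless test: (BC)⁺ = {BCDEFG}, which contains all of one fragment — lossless.
Dependency preservation: the restricted closure of {G} across the fragments never reaches {D}, so G → D cannot be enforced without a join — not preserved.

lossless but not dependency-preserving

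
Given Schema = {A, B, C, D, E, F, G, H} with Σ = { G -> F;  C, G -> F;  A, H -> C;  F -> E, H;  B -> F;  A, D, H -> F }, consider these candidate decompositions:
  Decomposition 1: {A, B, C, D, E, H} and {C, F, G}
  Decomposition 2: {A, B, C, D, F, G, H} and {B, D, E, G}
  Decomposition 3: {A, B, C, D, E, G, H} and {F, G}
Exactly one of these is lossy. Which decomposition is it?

Decomposition 1: common = {C}, closure = {C} → lossy.
Decomposition 2: common = {B, D, G}, closure = {B, D, E, F, G, H} → lossless.
Decomposition 3: common = {G}, closure = {E, F, G, H} → lossless.

Decomposition 1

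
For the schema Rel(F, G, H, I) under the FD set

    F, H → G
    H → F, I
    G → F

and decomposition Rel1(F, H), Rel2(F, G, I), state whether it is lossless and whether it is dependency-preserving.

lossy and not dependency-preserving

Lossless test: (F)⁺ = {F}, which is a superkey of neither fragment — lossy.
Dependency preservation: the restricted closure of {F, H} across the fragments never reaches {G}, so F, H → G cannot be enforced without a join — not preserved.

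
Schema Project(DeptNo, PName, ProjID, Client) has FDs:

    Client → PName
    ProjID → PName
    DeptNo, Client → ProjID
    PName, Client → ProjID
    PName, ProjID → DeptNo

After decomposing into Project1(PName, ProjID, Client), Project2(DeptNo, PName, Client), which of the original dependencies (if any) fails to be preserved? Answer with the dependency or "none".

PName, ProjID → DeptNo

Check PName, ProjID → DeptNo: no single fragment contains all of {DeptNo, PName, ProjID}, and the restricted closure of {PName, ProjID} across the fragments never reaches {DeptNo}.
Client → PName is preserved.
ProjID → PName is preserved.
DeptNo, Client → ProjID is preserved.
PName, Client → ProjID is preserved.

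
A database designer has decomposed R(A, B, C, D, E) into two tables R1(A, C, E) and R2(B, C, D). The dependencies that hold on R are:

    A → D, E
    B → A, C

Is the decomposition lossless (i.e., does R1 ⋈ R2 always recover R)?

Common attributes: R1 ∩ R2 = {C}.
No dependency enlarges {C}, so (C)⁺ = {C}.
The closure contains neither all of R1 = {A, C, E} nor all of R2 = {B, C, D}, so the common attributes are not a superkey of either fragment. The join is lossy.

No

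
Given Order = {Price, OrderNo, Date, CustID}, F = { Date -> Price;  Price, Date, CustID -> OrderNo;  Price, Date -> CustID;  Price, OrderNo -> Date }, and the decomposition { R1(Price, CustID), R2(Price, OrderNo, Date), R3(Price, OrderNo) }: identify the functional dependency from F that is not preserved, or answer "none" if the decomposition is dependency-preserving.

Price, Date -> CustID

Check Price, Date → CustID: no single fragment contains all of {Price, Date, CustID}, and the restricted closure of {Price, Date} across the fragments never reaches {CustID}.
Date → Price is preserved.
Price, Date, CustID → OrderNo is preserved.
Price, OrderNo → Date is preserved.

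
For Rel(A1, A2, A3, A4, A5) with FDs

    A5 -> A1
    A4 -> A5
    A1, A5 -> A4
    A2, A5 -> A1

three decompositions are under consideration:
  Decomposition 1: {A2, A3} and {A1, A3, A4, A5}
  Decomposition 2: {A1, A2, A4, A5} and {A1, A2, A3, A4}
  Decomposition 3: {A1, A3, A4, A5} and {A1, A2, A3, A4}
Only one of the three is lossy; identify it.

Decomposition 1

Decomposition 1: common = {A3}, closure = {A3} → lossy.
Decomposition 2: common = {A1, A2, A4}, closure = {A1, A2, A4, A5} → lossless.
Decomposition 3: common = {A1, A3, A4}, closure = {A1, A3, A4, A5} → lossless.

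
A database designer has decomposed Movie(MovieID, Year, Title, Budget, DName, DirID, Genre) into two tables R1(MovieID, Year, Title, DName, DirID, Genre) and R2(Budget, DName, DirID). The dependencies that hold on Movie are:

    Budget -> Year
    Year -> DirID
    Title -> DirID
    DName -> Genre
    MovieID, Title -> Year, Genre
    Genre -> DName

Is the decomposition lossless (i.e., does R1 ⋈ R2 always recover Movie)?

No

Common attributes: R1 ∩ R2 = {DName, DirID}.
Closure of {DName, DirID}: DName → Genre applies, adding Genre. So (DName, DirID)⁺ = {DName, DirID, Genre}.
The closure contains neither all of R1 = {MovieID, Year, Title, DName, DirID, Genre} nor all of R2 = {Budget, DName, DirID}, so the common attributes are not a superkey of either fragment. The join is lossy.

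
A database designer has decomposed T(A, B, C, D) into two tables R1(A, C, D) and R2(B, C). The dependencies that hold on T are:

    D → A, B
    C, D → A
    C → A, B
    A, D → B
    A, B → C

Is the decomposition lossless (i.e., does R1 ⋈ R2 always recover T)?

Common attributes: R1 ∩ R2 = {C}.
Closure of {C}: C → A, B applies, adding A, B. So (C)⁺ = {A, B, C}.
This closure contains every attribute of R2, so R1 ∩ R2 → R2. The join is lossless.

Yes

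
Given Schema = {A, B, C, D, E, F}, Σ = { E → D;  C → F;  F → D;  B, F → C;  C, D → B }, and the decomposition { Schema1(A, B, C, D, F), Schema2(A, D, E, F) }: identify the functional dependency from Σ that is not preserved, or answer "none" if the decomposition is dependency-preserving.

none

E → D lies within Schema2.
C → F lies within Schema1.
F → D lies within Schema1.
B, F → C lies within Schema1.
C, D → B lies within Schema1.
Every dependency is enforceable on the fragments, so the decomposition is dependency-preserving.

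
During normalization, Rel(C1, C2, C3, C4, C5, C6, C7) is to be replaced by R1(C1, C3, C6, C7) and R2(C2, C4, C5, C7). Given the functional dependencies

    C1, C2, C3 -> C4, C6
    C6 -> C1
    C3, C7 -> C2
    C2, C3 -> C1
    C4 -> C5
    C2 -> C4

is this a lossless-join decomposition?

No

Common attributes: R1 ∩ R2 = {C7}.
No dependency enlarges {C7}, so (C7)⁺ = {C7}.
The closure contains neither all of R1 = {C1, C3, C6, C7} nor all of R2 = {C2, C4, C5, C7}, so the common attributes are not a superkey of either fragment. The join is lossy.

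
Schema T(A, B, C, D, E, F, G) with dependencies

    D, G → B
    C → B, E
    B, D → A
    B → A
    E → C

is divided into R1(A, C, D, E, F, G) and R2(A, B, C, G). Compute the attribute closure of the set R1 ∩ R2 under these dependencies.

R1 ∩ R2 = {A, C, G}.
C → B, E applies, adding B, E
Closure: {A, B, C, E, G}.

A, B, C, E, G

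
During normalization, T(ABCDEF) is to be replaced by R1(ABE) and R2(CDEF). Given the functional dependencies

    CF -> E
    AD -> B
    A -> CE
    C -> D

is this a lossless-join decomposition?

Common attributes: R1 ∩ R2 = {E}.
No dependency enlarges {E}, so (E)⁺ = {E}.
The closure contains neither all of R1 = {ABE} nor all of R2 = {CDEF}, so the common attributes are not a superkey of either fragment. The join is lossy.

No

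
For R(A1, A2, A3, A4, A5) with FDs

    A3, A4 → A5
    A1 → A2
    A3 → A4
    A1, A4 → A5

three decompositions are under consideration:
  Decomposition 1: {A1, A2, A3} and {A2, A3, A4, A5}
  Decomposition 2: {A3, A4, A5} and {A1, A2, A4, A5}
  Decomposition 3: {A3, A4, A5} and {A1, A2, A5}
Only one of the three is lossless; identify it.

Decomposition 1

Decomposition 1: common = {A2, A3}, closure = {A2, A3, A4, A5} → lossless.
Decomposition 2: common = {A4, A5}, closure = {A4, A5} → lossy.
Decomposition 3: common = {A5}, closure = {A5} → lossy.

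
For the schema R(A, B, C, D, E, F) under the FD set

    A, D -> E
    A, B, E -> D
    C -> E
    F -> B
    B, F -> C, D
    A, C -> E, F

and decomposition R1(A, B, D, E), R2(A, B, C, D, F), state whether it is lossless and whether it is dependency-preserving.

lossless but not dependency-preserving

Lossless test: (A, B, D)⁺ = {A, B, D, E}, which contains all of one fragment — lossless.
Dependency preservation: the restricted closure of {C} across the fragments never reaches {E}, so C → E cannot be enforced without a join — not preserved.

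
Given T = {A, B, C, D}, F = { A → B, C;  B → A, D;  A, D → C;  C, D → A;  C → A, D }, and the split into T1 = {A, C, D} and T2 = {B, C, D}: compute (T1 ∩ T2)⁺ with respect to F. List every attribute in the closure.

T1 ∩ T2 = {C, D}.
C, D → A applies, adding A
A → B, C applies, adding B
Closure: {A, B, C, D}.

A, B, C, D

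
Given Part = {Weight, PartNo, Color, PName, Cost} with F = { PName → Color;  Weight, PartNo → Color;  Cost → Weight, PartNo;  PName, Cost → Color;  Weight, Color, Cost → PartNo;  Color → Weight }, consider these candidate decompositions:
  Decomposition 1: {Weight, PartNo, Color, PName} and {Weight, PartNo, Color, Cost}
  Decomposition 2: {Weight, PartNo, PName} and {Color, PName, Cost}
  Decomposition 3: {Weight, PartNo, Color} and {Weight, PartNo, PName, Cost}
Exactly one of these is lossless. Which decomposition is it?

Decomposition 1: common = {Weight, PartNo, Color}, closure = {Weight, PartNo, Color} → lossy.
Decomposition 2: common = {PName}, closure = {Weight, Color, PName} → lossy.
Decomposition 3: common = {Weight, PartNo}, closure = {Weight, PartNo, Color} → lossless.

Decomposition 3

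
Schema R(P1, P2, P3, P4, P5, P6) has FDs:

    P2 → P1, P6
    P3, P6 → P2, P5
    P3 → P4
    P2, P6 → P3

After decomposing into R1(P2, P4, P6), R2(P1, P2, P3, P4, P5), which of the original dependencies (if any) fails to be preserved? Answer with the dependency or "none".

Check P3, P6 → P2, P5: no single fragment contains all of {P2, P3, P5, P6}, and the restricted closure of {P3, P6} across the fragments never reaches {P2, P5}.
P2 → P1, P6 is preserved.
P3 → P4 is preserved.
P2, P6 → P3 is preserved.

P3, P6 → P2, P5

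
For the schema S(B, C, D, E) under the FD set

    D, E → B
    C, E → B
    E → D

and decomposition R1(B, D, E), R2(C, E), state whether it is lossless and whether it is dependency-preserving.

lossless and dependency-preserving

Lossless test: (E)⁺ = {B, D, E}, which contains all of one fragment — lossless.
Dependency preservation: C, E → B is not contained in any single fragment, but the restricted closure of its left-hand side across the fragments still reaches the right-hand side; the remaining FDs each lie inside some fragment. All dependencies are preserved.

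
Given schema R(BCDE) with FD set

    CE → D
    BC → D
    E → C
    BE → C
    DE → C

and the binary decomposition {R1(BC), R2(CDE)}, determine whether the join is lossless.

Common attributes: R1 ∩ R2 = {C}.
No dependency enlarges {C}, so (C)⁺ = {C}.
The closure contains neither all of R1 = {BC} nor all of R2 = {CDE}, so the common attributes are not a superkey of either fragment. The join is lossy.

No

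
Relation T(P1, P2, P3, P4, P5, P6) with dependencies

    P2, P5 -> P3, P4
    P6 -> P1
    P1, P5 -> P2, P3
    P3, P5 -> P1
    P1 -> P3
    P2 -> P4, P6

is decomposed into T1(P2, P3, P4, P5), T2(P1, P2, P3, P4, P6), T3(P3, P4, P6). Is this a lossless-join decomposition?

Yes

Chase test. Columns are P1, P2, P3, P4, P5, P6; row i has aⱼ where attribute j ∈ Ti, else bᵢⱼ.
Initial tableau (one row per fragment):
  row 1: b11 a2 a3 a4 a5 b16
  row 2: a1 a2 a3 a4 b25 a6
  row 3: b31 b32 a3 a4 b35 a6
Rows 2 and 3 agree on P6; apply P6→P1 and equate their P1 entries.
Rows 1 and 2 agree on P2; apply P2→P4, P6 and equate their P4, P6 entries.
Rows 1 and 2 agree on P6; apply P6→P1 and equate their P1 entries.
Row 1 is now all distinguished symbols — the join is lossless.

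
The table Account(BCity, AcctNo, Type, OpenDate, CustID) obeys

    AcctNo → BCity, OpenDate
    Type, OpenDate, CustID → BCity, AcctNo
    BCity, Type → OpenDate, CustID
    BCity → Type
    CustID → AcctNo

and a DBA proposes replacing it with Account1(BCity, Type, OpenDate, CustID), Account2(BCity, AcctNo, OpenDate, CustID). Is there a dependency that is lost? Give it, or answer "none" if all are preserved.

AcctNo → BCity, OpenDate lies within Account2.
Type, OpenDate, CustID → BCity, AcctNo: restricted closure across fragments reaches BCity, AcctNo.
BCity, Type → OpenDate, CustID lies within Account1.
BCity → Type lies within Account1.
CustID → AcctNo lies within Account2.
Every dependency is enforceable on the fragments, so the decomposition is dependency-preserving.

none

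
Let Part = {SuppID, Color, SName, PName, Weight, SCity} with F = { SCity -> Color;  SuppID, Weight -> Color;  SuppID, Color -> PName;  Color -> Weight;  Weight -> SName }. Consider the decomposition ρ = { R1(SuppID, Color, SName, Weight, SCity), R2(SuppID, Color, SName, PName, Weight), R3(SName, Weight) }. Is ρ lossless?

Chase test. Columns are SuppID, Color, SName, PName, Weight, SCity; row i has aⱼ where attribute j ∈ Ri, else bᵢⱼ.
Initial tableau (one row per fragment):
  row 1: a1 a2 a3 b14 a5 a6
  row 2: a1 a2 a3 a4 a5 b26
  row 3: b31 b32 a3 b34 a5 b36
Rows 1 and 2 agree on SuppID, Color; apply SuppID, Color→PName and equate their PName entries.
Row 1 is now all distinguished symbols — the join is lossless.

Yes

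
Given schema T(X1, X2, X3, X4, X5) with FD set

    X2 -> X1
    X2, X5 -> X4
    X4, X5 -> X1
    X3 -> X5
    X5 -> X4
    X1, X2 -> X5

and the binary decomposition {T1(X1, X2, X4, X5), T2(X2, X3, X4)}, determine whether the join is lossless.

Common attributes: T1 ∩ T2 = {X2, X4}.
Closure of {X2, X4}: X2 → X1 applies, adding X1; X1, X2 → X5 applies, adding X5. So (X2, X4)⁺ = {X1, X2, X4, X5}.
This closure contains every attribute of T1, so T1 ∩ T2 → T1. The join is lossless.

Yes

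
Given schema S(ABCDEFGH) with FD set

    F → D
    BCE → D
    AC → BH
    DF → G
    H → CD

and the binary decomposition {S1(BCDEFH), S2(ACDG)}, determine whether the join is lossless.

Common attributes: S1 ∩ S2 = {CD}.
No dependency enlarges {CD}, so (CD)⁺ = {CD}.
The closure contains neither all of S1 = {BCDEFH} nor all of S2 = {ACDG}, so the common attributes are not a superkey of either fragment. The join is lossy.

No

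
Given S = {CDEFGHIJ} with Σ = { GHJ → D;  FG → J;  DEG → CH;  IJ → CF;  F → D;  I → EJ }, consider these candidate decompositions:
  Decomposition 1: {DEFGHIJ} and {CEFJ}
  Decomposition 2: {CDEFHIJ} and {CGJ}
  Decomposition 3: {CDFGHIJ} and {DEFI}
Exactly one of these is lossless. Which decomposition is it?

Decomposition 1: common = {EFJ}, closure = {DEFJ} → lossy.
Decomposition 2: common = {CJ}, closure = {CJ} → lossy.
Decomposition 3: common = {DFI}, closure = {CDEFIJ} → lossless.

Decomposition 3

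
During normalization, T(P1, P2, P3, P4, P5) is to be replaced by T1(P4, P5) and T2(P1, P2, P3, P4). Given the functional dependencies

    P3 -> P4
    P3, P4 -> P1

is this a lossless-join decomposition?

No

Common attributes: T1 ∩ T2 = {P4}.
No dependency enlarges {P4}, so (P4)⁺ = {P4}.
The closure contains neither all of T1 = {P4, P5} nor all of T2 = {P1, P2, P3, P4}, so the common attributes are not a superkey of either fragment. The join is lossy.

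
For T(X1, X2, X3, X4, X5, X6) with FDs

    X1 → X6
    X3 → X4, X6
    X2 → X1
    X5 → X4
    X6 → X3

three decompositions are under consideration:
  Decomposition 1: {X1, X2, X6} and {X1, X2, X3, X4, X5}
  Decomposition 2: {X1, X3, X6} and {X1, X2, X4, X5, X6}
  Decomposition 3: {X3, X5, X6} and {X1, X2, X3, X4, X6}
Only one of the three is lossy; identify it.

Decomposition 1: common = {X1, X2}, closure = {X1, X2, X3, X4, X6} → lossless.
Decomposition 2: common = {X1, X6}, closure = {X1, X3, X4, X6} → lossless.
Decomposition 3: common = {X3, X6}, closure = {X3, X4, X6} → lossy.

Decomposition 3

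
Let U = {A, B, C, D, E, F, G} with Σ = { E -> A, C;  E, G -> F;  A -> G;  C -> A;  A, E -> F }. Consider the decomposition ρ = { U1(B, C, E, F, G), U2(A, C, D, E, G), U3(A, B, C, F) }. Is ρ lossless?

No

Chase test. Columns are A, B, C, D, E, F, G; row i has aⱼ where attribute j ∈ Ui, else bᵢⱼ.
Initial tableau (one row per fragment):
  row 1: b11 a2 a3 b14 a5 a6 a7
  row 2: a1 b22 a3 a4 a5 b26 a7
  row 3: a1 a2 a3 b34 b35 a6 b37
Rows 1 and 2 agree on E; apply E→A, C and equate their A, C entries.
Rows 1 and 2 agree on E, G; apply E, G→F and equate their F entries.
Rows 1 and 3 agree on A; apply A→G and equate their G entries.
No row becomes fully distinguished — the join is lossy.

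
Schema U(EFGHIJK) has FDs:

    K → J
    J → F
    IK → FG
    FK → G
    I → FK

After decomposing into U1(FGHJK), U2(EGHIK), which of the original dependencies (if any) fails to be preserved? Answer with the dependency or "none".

K → J lies within U1.
J → F lies within U1.
IK → FG: restricted closure across fragments reaches FG.
FK → G lies within U1.
I → FK: restricted closure across fragments reaches FK.
Every dependency is enforceable on the fragments, so the decomposition is dependency-preserving.

none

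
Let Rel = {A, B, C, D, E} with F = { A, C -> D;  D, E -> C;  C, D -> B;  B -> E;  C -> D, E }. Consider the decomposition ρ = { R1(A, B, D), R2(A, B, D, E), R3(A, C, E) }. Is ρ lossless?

Chase test. Columns are A, B, C, D, E; row i has aⱼ where attribute j ∈ Ri, else bᵢⱼ.
Initial tableau (one row per fragment):
  row 1: a1 a2 b13 a4 b15
  row 2: a1 a2 b23 a4 a5
  row 3: a1 b32 a3 b34 a5
Rows 1 and 2 agree on B; apply B→E and equate their E entries.
Rows 1 and 2 agree on D, E; apply D, E→C and equate their C entries.
No row becomes fully distinguished — the join is lossy.

No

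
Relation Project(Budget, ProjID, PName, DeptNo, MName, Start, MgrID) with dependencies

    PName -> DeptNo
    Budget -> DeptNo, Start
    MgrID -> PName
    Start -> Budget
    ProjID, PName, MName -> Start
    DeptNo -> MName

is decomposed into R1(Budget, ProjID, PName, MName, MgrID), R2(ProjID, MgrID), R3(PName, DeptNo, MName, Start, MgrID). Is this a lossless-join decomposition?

No

Chase test. Columns are Budget, ProjID, PName, DeptNo, MName, Start, MgrID; row i has aⱼ where attribute j ∈ Ri, else bᵢⱼ.
Initial tableau (one row per fragment):
  row 1: a1 a2 a3 b14 a5 b16 a7
  row 2: b21 a2 b23 b24 b25 b26 a7
  row 3: b31 b32 a3 a4 a5 a6 a7
Rows 1 and 3 agree on PName; apply PName→DeptNo and equate their DeptNo entries.
Rows 1 and 2 agree on MgrID; apply MgrID→PName and equate their PName entries.
Rows 1 and 2 agree on PName; apply PName→DeptNo and equate their DeptNo entries.
Rows 1 and 2 agree on DeptNo; apply DeptNo→MName and equate their MName entries.
Rows 1 and 2 agree on ProjID, PName, MName; apply ProjID, PName, MName→Start and equate their Start entries.
Rows 1 and 2 agree on Start; apply Start→Budget and equate their Budget entries.
No row becomes fully distinguished — the join is lossy.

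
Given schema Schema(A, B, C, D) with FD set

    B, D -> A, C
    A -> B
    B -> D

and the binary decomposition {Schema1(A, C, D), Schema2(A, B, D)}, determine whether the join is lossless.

Common attributes: Schema1 ∩ Schema2 = {A, D}.
Closure of {A, D}: A → B applies, adding B; B, D → A, C applies, adding C. So (A, D)⁺ = {A, B, C, D}.
This closure contains every attribute of Schema1, so Schema1 ∩ Schema2 → Schema1. The join is lossless.

Yes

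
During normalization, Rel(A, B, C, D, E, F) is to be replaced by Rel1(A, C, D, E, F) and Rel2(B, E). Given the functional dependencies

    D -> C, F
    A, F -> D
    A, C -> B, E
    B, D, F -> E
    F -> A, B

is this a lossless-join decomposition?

Common attributes: Rel1 ∩ Rel2 = {E}.
No dependency enlarges {E}, so (E)⁺ = {E}.
The closure contains neither all of Rel1 = {A, C, D, E, F} nor all of Rel2 = {B, E}, so the common attributes are not a superkey of either fragment. The join is lossy.

No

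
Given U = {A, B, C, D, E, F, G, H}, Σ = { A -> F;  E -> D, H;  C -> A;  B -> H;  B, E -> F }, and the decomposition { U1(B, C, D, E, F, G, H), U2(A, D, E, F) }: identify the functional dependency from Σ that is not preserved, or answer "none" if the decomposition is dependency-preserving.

Check C → A: no single fragment contains all of {A, C}, and the restricted closure of {C} across the fragments never reaches {A}.
A → F is preserved.
E → D, H is preserved.
B → H is preserved.
B, E → F is preserved.

C -> A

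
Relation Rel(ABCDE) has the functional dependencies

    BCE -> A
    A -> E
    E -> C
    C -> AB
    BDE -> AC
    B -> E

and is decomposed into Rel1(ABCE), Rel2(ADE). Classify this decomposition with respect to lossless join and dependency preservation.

Lossless test: (AE)⁺ = {ABCE}, which contains all of one fragment — lossless.
Dependency preservation: BDE → AC is not contained in any single fragment, but the restricted closure of its left-hand side across the fragments still reaches the right-hand side; the remaining FDs each lie inside some fragment. All dependencies are preserved.

lossless and dependency-preserving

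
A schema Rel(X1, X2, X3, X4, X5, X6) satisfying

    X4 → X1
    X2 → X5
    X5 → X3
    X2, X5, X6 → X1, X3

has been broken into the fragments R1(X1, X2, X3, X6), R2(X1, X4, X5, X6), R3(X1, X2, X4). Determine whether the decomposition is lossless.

No

Chase test. Columns are X1, X2, X3, X4, X5, X6; row i has aⱼ where attribute j ∈ Ri, else bᵢⱼ.
Initial tableau (one row per fragment):
  row 1: a1 a2 a3 b14 b15 a6
  row 2: a1 b22 b23 a4 a5 a6
  row 3: a1 a2 b33 a4 b35 b36
Rows 1 and 3 agree on X2; apply X2→X5 and equate their X5 entries.
Rows 1 and 3 agree on X5; apply X5→X3 and equate their X3 entries.
No row becomes fully distinguished — the join is lossy.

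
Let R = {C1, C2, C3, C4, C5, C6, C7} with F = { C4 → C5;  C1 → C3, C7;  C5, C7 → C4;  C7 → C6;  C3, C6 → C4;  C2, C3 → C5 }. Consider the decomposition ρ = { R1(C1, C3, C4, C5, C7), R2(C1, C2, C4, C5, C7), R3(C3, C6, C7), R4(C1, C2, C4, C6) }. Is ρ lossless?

Chase test. Columns are C1, C2, C3, C4, C5, C6, C7; row i has aⱼ where attribute j ∈ Ri, else bᵢⱼ.
Initial tableau (one row per fragment):
  row 1: a1 b12 a3 a4 a5 b16 a7
  row 2: a1 a2 b23 a4 a5 b26 a7
  row 3: b31 b32 a3 b34 b35 a6 a7
  row 4: a1 a2 b43 a4 b45 a6 b47
Rows 1 and 4 agree on C4; apply C4→C5 and equate their C5 entries.
Rows 1 and 2 agree on C1; apply C1→C3, C7 and equate their C3, C7 entries.
Rows 1 and 4 agree on C1; apply C1→C3, C7 and equate their C3, C7 entries.
Rows 1 and 2 agree on C7; apply C7→C6 and equate their C6 entries.
Rows 1 and 3 agree on C7; apply C7→C6 and equate their C6 entries.
Rows 1 and 3 agree on C3, C6; apply C3, C6→C4 and equate their C4 entries.
Rows 1 and 3 agree on C4; apply C4→C5 and equate their C5 entries.
Row 2 is now all distinguished symbols — the join is lossless.

Yes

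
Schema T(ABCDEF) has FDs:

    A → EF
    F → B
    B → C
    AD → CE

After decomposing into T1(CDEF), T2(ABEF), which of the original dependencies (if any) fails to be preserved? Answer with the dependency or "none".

Check B → C: no single fragment contains all of {BC}, and the restricted closure of {B} across the fragments never reaches {C}.
A → EF is preserved.
F → B is preserved.
AD → CE is preserved.

B → C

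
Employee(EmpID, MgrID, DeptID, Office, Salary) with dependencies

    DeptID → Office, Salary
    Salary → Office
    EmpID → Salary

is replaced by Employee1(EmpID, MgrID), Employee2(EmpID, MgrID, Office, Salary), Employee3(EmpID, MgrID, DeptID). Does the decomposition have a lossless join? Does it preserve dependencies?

lossless but not dependency-preserving

Lossless test (chase): Rows 1 and 2 agree on EmpID; apply EmpID→Salary and equate their Salary entries. Rows 1 and 3 agree on EmpID; apply EmpID→Salary and equate their Salary entries. Rows 1 and 2 agree on Salary; apply Salary→Office and equate their Office entries. Rows 1 and 3 agree on Salary; apply Salary→Office and equate their Office entries. Row 3 is now all distinguished symbols — the join is lossless.
Dependency preservation: the restricted closure of {DeptID} across the fragments never reaches {Office, Salary}, so DeptID → Office, Salary cannot be enforced without a join — not preserved.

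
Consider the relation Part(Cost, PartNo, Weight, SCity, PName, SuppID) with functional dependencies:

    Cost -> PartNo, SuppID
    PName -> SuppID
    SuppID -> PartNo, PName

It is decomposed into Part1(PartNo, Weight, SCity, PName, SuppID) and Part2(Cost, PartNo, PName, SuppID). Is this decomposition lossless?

No

Common attributes: Part1 ∩ Part2 = {PartNo, PName, SuppID}.
No dependency enlarges {PartNo, PName, SuppID}, so (PartNo, PName, SuppID)⁺ = {PartNo, PName, SuppID}.
The closure contains neither all of Part1 = {PartNo, Weight, SCity, PName, SuppID} nor all of Part2 = {Cost, PartNo, PName, SuppID}, so the common attributes are not a superkey of either fragment. The join is lossy.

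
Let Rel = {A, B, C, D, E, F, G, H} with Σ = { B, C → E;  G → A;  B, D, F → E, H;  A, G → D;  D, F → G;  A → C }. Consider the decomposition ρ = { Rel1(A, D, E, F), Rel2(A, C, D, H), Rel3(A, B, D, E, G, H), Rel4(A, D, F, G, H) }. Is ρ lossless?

Chase test. Columns are A, B, C, D, E, F, G, H; row i has aⱼ where attribute j ∈ Reli, else bᵢⱼ.
Initial tableau (one row per fragment):
  row 1: a1 b12 b13 a4 a5 a6 b17 b18
  row 2: a1 b22 a3 a4 b25 b26 b27 a8
  row 3: a1 a2 b33 a4 a5 b36 a7 a8
  row 4: a1 b42 b43 a4 b45 a6 a7 a8
Rows 1 and 4 agree on D, F; apply D, F→G and equate their G entries.
Rows 1 and 2 agree on A; apply A→C and equate their C entries.
Rows 1 and 3 agree on A; apply A→C and equate their C entries.
Rows 1 and 4 agree on A; apply A→C and equate their C entries.
No row becomes fully distinguished — the join is lossy.

No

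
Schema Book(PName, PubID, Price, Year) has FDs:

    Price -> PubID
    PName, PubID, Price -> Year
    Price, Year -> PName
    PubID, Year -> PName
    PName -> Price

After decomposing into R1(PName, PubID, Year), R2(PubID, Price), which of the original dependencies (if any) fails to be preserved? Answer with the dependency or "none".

Check PName → Price: no single fragment contains all of {PName, Price}, and the restricted closure of {PName} across the fragments never reaches {Price}.
Price → PubID is preserved.
PName, PubID, Price → Year is preserved.
Price, Year → PName is preserved.
PubID, Year → PName is preserved.

PName -> Price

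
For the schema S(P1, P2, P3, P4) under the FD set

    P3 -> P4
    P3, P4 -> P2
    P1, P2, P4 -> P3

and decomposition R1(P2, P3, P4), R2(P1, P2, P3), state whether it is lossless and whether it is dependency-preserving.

Lossless test: (P2, P3)⁺ = {P2, P3, P4}, which contains all of one fragment — lossless.
Dependency preservation: the restricted closure of {P1, P2, P4} across the fragments never reaches {P3}, so P1, P2, P4 → P3 cannot be enforced without a join — not preserved.

lossless but not dependency-preserving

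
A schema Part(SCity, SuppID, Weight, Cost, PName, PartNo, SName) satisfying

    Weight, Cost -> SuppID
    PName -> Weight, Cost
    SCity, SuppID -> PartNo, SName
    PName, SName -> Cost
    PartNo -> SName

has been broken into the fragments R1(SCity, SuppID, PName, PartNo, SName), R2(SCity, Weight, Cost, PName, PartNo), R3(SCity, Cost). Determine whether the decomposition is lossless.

Chase test. Columns are SCity, SuppID, Weight, Cost, PName, PartNo, SName; row i has aⱼ where attribute j ∈ Ri, else bᵢⱼ.
Initial tableau (one row per fragment):
  row 1: a1 a2 b13 b14 a5 a6 a7
  row 2: a1 b22 a3 a4 a5 a6 b27
  row 3: a1 b32 b33 a4 b35 b36 b37
Rows 1 and 2 agree on PName; apply PName→Weight, Cost and equate their Weight, Cost entries.
Rows 1 and 2 agree on PartNo; apply PartNo→SName and equate their SName entries.
Rows 1 and 2 agree on Weight, Cost; apply Weight, Cost→SuppID and equate their SuppID entries.
Row 1 is now all distinguished symbols — the join is lossless.

Yes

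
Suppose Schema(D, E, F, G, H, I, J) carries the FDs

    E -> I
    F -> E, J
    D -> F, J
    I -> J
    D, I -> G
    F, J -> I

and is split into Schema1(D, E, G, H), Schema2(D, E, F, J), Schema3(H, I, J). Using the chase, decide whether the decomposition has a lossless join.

No

Chase test. Columns are D, E, F, G, H, I, J; row i has aⱼ where attribute j ∈ Schemai, else bᵢⱼ.
Initial tableau (one row per fragment):
  row 1: a1 a2 b13 a4 a5 b16 b17
  row 2: a1 a2 a3 b24 b25 b26 a7
  row 3: b31 b32 b33 b34 a5 a6 a7
Rows 1 and 2 agree on E; apply E→I and equate their I entries.
Rows 1 and 2 agree on D; apply D→F, J and equate their F, J entries.
Rows 1 and 2 agree on D, I; apply D, I→G and equate their G entries.
No row becomes fully distinguished — the join is lossy.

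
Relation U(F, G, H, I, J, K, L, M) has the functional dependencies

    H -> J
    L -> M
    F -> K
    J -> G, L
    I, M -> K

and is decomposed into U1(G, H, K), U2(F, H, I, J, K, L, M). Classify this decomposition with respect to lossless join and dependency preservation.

lossless but not dependency-preserving

Lossless test: (H, K)⁺ = {G, H, J, K, L, M}, which contains all of one fragment — lossless.
Dependency preservation: the restricted closure of {J} across the fragments never reaches {G, L}, so J → G, L cannot be enforced without a join — not preserved.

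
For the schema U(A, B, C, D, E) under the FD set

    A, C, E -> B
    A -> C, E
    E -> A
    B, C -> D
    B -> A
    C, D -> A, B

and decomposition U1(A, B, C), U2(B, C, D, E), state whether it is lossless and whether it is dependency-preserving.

lossless and dependency-preserving

Lossless test: (B, C)⁺ = {A, B, C, D, E}, which contains all of one fragment — lossless.
Dependency preservation: A, C, E → B; A → C, E; E → A; C, D → A, B are not contained in any single fragment, but the restricted closure of each left-hand side across the fragments still reaches the right-hand side; the remaining FDs each lie inside some fragment. All dependencies are preserved.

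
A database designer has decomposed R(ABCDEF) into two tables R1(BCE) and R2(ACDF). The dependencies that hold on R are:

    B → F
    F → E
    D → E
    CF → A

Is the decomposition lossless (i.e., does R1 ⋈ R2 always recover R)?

Common attributes: R1 ∩ R2 = {C}.
No dependency enlarges {C}, so (C)⁺ = {C}.
The closure contains neither all of R1 = {BCE} nor all of R2 = {ACDF}, so the common attributes are not a superkey of either fragment. The join is lossy.

No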